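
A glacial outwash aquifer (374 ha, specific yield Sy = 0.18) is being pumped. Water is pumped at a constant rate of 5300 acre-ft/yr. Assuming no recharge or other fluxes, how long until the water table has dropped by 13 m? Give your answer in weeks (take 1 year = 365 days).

t ≈ 69.8 weeks

A = 374 ha = 3.74 × 10^6 m²
ΔV = Sy × A × Δh = 0.18 × 3.74 × 10^6 × 13 = 8.752 × 10^6 m³
Q = 5300 acre-ft/yr = 17910 m³/d
t = ΔV / Q = 8.752 × 10^6 m³ / 17910 m³/d = 488.6 d
t = 488.6 d ≈ 69.8 weeks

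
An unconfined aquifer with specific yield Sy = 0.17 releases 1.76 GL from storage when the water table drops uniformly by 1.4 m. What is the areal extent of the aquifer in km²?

ΔV = 1.76 GL = 1.76 × 10^6 m³
A = ΔV / (Sy × Δh) = 1.76 × 10^6 / (0.17 × 1.4) = 7.395 × 10^6 m²
A = 7.395 × 10^6 m² = 7.395 km²

A ≈ 7.39 km²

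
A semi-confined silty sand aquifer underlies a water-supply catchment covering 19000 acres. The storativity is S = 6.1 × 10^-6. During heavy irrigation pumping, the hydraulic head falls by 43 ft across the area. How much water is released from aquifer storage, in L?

A = 19000 acres = 7.689 × 10^7 m²
Δh = 43 ft = 13.11 m
ΔV = S × A × Δh = 6.1 × 10^-6 × 7.689 × 10^7 m² × 13.11 m = 6147 m³
ΔV = 6147 m³ = 6.147 × 10^6 L

ΔV ≈ 6.15 × 10^6 L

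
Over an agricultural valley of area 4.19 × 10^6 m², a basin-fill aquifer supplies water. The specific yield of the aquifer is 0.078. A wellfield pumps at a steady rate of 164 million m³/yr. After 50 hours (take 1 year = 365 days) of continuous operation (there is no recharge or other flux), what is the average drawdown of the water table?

Δh ≈ 2.86 m

Q = 164 million m³/yr = 4.493 × 10^5 m³/d
t = 50 hours = 2.083 d
ΔV = Q × t = 4.493 × 10^5 m³/d × 2.083 d = 9.361 × 10^5 m³
Δh = ΔV / (Sy × A) = 9.361 × 10^5 / (0.078 × 4.19 × 10^6) = 2.864 m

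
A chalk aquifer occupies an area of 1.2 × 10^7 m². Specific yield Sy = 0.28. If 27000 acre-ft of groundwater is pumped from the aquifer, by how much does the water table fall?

ΔV = 27000 acre-ft = 3.33 × 10^7 m³
Δh = ΔV / (Sy × A) = 3.33 × 10^7 m³ / (0.28 × 1.2 × 10^7 m²) = 9.912 m

Δh ≈ 9.91 m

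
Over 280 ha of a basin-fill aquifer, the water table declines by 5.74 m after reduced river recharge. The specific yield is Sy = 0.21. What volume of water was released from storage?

A = 280 ha = 2.8 × 10^6 m²
ΔV = Sy × A × Δh = 0.21 × 2.8 × 10^6 m² × 5.74 m = 3.375 × 10^6 m³

ΔV ≈ 3.38 × 10^6 m³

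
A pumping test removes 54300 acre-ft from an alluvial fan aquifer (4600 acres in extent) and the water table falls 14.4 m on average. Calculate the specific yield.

A = 4600 acres = 1.862 × 10^7 m²
ΔV = 54300 acre-ft = 6.698 × 10^7 m³
Sy = ΔV / (A × Δh) = 6.698 × 10^7 m³ / (1.862 × 10^7 m² × 14.4 m) = 0.2499

Sy ≈ 0.25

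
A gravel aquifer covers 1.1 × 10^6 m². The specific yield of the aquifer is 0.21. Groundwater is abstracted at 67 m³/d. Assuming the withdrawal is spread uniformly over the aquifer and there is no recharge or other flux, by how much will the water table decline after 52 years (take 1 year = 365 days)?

Δh ≈ 5.51 m

t = 52 years = 18980 d
ΔV = Q × t = 67 m³/d × 18980 d = 1.272 × 10^6 m³
Δh = ΔV / (Sy × A) = 1.272 × 10^6 / (0.21 × 1.1 × 10^6) = 5.505 m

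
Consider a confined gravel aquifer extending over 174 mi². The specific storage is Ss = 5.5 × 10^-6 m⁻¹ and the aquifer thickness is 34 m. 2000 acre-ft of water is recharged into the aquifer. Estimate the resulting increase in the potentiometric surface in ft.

S = Ss × b = 5.5 × 10^-6 m⁻¹ × 34 m = 1.87 × 10^-4
A = 174 mi² = 4.507 × 10^8 m²
ΔV = 2000 acre-ft = 2.467 × 10^6 m³
Δh = ΔV / (S × A) = 2.467 × 10^6 m³ / (1.87 × 10^-4 × 4.507 × 10^8 m²) = 29.27 m
Δh = 29.27 m = 96.04 ft

Δh ≈ 96 ft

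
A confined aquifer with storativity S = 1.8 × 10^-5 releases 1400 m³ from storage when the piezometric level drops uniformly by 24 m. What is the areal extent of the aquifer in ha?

A = ΔV / (S × Δh) = 1400 / (1.8 × 10^-5 × 24) = 3.241 × 10^6 m²
A = 3.241 × 10^6 m² = 324.1 ha

A ≈ 324 ha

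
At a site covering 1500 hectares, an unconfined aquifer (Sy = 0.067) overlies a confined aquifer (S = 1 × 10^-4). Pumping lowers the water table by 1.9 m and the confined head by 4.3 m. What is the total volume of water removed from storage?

ΔV ≈ 1.92 × 10^6 m³

A = 1500 hectares = 1.5 × 10^7 m²
Unconfined: ΔV_u = Sy × A × Δh_u = 0.067 × 1.5 × 10^7 × 1.9 = 1.91 × 10^6 m³
Confined: ΔV_c = S × A × Δh_c = 1 × 10^-4 × 1.5 × 10^7 × 4.3 = 6450 m³
Total ΔV = 1.91 × 10^6 + 6450 = 1.916 × 10^6 m³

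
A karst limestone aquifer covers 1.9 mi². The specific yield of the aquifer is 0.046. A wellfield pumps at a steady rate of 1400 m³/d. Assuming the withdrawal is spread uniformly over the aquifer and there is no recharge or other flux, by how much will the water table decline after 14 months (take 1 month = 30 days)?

Δh ≈ 2.6 m

A = 1.9 mi² = 4.921 × 10^6 m²
t = 14 months = 420 d
ΔV = Q × t = 1400 m³/d × 420 d = 5.88 × 10^5 m³
Δh = ΔV / (Sy × A) = 5.88 × 10^5 / (0.046 × 4.921 × 10^6) = 2.598 m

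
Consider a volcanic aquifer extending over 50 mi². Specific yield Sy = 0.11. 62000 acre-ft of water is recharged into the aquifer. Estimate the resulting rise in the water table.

A = 50 mi² = 1.295 × 10^8 m²
ΔV = 62000 acre-ft = 7.648 × 10^7 m³
Δh = ΔV / (Sy × A) = 7.648 × 10^7 m³ / (0.11 × 1.295 × 10^8 m²) = 5.369 m

Δh ≈ 5.37 m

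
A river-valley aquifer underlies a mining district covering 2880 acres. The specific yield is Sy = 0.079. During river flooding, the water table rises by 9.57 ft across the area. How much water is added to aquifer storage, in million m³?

ΔV ≈ 2.69 million m³

A = 2880 acres = 1.165 × 10^7 m²
Δh = 9.57 ft = 2.917 m
ΔV = Sy × A × Δh = 0.079 × 1.165 × 10^7 m² × 2.917 m = 2.686 × 10^6 m³
ΔV = 2.686 × 10^6 m³ = 2.686 million m³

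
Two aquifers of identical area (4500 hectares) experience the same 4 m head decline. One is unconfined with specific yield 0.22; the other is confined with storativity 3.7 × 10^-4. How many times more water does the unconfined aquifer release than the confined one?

A = 4500 hectares = 4.5 × 10^7 m²
Unconfined: ΔV_u = Sy × A × Δh = 0.22 × 4.5 × 10^7 × 4 = 3.96 × 10^7 m³
Confined: ΔV_c = S × A × Δh = 3.7 × 10^-4 × 4.5 × 10^7 × 4 = 66600 m³
Ratio = ΔV_u / ΔV_c = Sy / S = 0.22 / 3.7 × 10^-4 = 594.6

ΔV_u / ΔV_c ≈ 595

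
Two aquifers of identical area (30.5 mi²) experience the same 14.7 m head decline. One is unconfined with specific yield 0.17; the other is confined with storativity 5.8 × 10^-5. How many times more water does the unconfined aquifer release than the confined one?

ΔV_u / ΔV_c ≈ 2930

A = 30.5 mi² = 7.899 × 10^7 m²
Unconfined: ΔV_u = Sy × A × Δh = 0.17 × 7.899 × 10^7 × 14.7 = 1.974 × 10^8 m³
Confined: ΔV_c = S × A × Δh = 5.8 × 10^-5 × 7.899 × 10^7 × 14.7 = 67350 m³
Ratio = ΔV_u / ΔV_c = Sy / S = 0.17 / 5.8 × 10^-5 = 2931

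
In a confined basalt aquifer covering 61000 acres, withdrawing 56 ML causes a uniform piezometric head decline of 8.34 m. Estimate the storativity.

A = 61000 acres = 2.469 × 10^8 m²
ΔV = 56 ML = 56000 m³
S = ΔV / (A × Δh) = 56000 m³ / (2.469 × 10^8 m² × 8.34 m) = 2.72 × 10^-5

S ≈ 2.7 × 10^-5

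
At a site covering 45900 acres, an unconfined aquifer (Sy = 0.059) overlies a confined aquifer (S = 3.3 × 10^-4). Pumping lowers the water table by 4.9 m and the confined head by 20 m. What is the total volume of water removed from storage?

A = 45900 acres = 1.858 × 10^8 m²
Unconfined: ΔV_u = Sy × A × Δh_u = 0.059 × 1.858 × 10^8 × 4.9 = 5.37 × 10^7 m³
Confined: ΔV_c = S × A × Δh_c = 3.3 × 10^-4 × 1.858 × 10^8 × 20 = 1.226 × 10^6 m³
Total ΔV = 5.37 × 10^7 + 1.226 × 10^6 = 5.493 × 10^7 m³

ΔV ≈ 5.49 × 10^7 m³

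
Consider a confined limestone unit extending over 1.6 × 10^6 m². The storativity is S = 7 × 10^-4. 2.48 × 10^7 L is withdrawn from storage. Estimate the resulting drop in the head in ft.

ΔV = 2.48 × 10^7 L = 24800 m³
Δh = ΔV / (S × A) = 24800 m³ / (7 × 10^-4 × 1.6 × 10^6 m²) = 22.14 m
Δh = 22.14 m = 72.65 ft

Δh ≈ 72.6 ft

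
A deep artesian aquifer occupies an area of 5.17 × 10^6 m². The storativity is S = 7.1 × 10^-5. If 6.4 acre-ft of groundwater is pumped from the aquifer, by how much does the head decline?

ΔV = 6.4 acre-ft = 7894 m³
Δh = ΔV / (S × A) = 7894 m³ / (7.1 × 10^-5 × 5.17 × 10^6 m²) = 21.51 m

Δh ≈ 21.5 m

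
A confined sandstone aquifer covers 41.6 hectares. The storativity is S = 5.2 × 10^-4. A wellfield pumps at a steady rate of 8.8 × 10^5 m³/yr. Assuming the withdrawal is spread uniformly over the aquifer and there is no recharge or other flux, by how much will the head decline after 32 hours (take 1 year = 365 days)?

Δh ≈ 14.9 m

A = 41.6 hectares = 4.16 × 10^5 m²
Q = 8.8 × 10^5 m³/yr = 2411 m³/d
t = 32 hours = 1.333 d
ΔV = Q × t = 2411 m³/d × 1.333 d = 3215 m³
Δh = ΔV / (S × A) = 3215 / (5.2 × 10^-4 × 4.16 × 10^5) = 14.86 m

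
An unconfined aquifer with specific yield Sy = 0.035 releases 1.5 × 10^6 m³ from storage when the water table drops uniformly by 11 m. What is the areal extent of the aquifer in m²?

A ≈ 3.9 × 10^6 m²

A = ΔV / (Sy × Δh) = 1.5 × 10^6 / (0.035 × 11) = 3.896 × 10^6 m²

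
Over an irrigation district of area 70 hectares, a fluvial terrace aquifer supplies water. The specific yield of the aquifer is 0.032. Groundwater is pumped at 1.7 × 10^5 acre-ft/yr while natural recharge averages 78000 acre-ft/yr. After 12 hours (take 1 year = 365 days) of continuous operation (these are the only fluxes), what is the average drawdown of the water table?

A = 70 hectares = 7 × 10^5 m²
Net abstraction = 1.7 × 10^5 − 78000 = 92000 acre-ft/yr
Q_net = 92000 acre-ft/yr = 3.109 × 10^5 m³/d
t = 12 hours = 0.5 d
ΔV = Q × t = 3.109 × 10^5 m³/d × 0.5 d = 1.555 × 10^5 m³
Δh = ΔV / (Sy × A) = 1.555 × 10^5 / (0.032 × 7 × 10^5) = 6.94 m

Δh ≈ 6.94 m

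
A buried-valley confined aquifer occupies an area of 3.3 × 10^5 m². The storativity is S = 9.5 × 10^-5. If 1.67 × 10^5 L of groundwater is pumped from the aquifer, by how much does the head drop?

Δh ≈ 5.33 m

ΔV = 1.67 × 10^5 L = 167 m³
Δh = ΔV / (S × A) = 167 m³ / (9.5 × 10^-5 × 3.3 × 10^5 m²) = 5.327 m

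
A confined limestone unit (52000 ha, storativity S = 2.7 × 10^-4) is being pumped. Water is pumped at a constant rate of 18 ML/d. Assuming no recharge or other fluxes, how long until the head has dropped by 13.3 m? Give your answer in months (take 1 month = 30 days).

t ≈ 3.46 months

A = 52000 ha = 5.2 × 10^8 m²
ΔV = S × A × Δh = 2.7 × 10^-4 × 5.2 × 10^8 × 13.3 = 1.867 × 10^6 m³
Q = 18 ML/d = 18000 m³/d
t = ΔV / Q = 1.867 × 10^6 m³ / 18000 m³/d = 103.7 d
t = 103.7 d ≈ 3.458 months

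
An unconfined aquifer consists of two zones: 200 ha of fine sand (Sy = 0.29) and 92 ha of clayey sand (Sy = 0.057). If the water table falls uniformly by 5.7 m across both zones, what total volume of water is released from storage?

ΔV ≈ 3.6 × 10^6 m³

A₁ = 200 ha = 2 × 10^6 m²; A₂ = 92 ha = 9.2 × 10^5 m²
ΔV₁ = 0.29 × 2 × 10^6 × 5.7 = 3.306 × 10^6 m³
ΔV₂ = 0.057 × 9.2 × 10^5 × 5.7 = 2.989 × 10^5 m³
ΔV = ΔV₁ + ΔV₂ = 3.605 × 10^6 m³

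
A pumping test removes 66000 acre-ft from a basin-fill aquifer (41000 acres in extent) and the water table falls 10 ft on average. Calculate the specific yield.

A = 41000 acres = 1.659 × 10^8 m²
Δh = 10 ft = 3.048 m
ΔV = 66000 acre-ft = 8.141 × 10^7 m³
Sy = ΔV / (A × Δh) = 8.141 × 10^7 m³ / (1.659 × 10^8 m² × 3.048 m) = 0.161

Sy ≈ 0.16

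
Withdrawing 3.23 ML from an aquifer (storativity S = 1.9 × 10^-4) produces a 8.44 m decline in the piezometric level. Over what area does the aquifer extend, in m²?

A ≈ 2.01 × 10^6 m²

ΔV = 3.23 ML = 3230 m³
A = ΔV / (S × Δh) = 3230 / (1.9 × 10^-4 × 8.44) = 2.014 × 10^6 m²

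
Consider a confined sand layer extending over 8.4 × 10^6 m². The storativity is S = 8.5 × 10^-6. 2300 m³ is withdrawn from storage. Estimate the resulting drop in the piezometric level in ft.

Δh ≈ 106 ft

Δh = ΔV / (S × A) = 2300 m³ / (8.5 × 10^-6 × 8.4 × 10^6 m²) = 32.21 m
Δh = 32.21 m = 105.7 ft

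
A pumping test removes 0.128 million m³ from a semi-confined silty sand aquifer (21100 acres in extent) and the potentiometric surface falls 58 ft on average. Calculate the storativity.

S ≈ 8.5 × 10^-5

A = 21100 acres = 8.539 × 10^7 m²
Δh = 58 ft = 17.68 m
ΔV = 0.128 million m³ = 1.28 × 10^5 m³
S = ΔV / (A × Δh) = 1.28 × 10^5 m³ / (8.539 × 10^7 m² × 17.68 m) = 8.479 × 10^-5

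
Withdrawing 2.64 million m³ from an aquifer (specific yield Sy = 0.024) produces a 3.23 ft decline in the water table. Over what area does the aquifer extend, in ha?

Δh = 3.23 ft = 0.9845 m
ΔV = 2.64 million m³ = 2.64 × 10^6 m³
A = ΔV / (Sy × Δh) = 2.64 × 10^6 / (0.024 × 0.9845) = 1.117 × 10^8 m²
A = 1.117 × 10^8 m² = 11170 ha

A ≈ 11200 ha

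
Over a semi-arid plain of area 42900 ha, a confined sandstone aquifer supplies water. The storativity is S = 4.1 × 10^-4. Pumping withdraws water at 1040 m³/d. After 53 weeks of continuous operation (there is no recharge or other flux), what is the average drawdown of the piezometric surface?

Δh ≈ 2.19 m

A = 42900 ha = 4.29 × 10^8 m²
t = 53 weeks = 371 d
ΔV = Q × t = 1040 m³/d × 371 d = 3.858 × 10^5 m³
Δh = ΔV / (S × A) = 3.858 × 10^5 / (4.1 × 10^-4 × 4.29 × 10^8) = 2.194 m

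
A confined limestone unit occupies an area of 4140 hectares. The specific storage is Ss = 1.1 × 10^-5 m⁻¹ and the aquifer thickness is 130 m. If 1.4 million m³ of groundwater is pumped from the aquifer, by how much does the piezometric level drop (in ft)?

S = Ss × b = 1.1 × 10^-5 m⁻¹ × 130 m = 1.43 × 10^-3
A = 4140 hectares = 4.14 × 10^7 m²
ΔV = 1.4 million m³ = 1.4 × 10^6 m³
Δh = ΔV / (S × A) = 1.4 × 10^6 m³ / (0.00143 × 4.14 × 10^7 m²) = 23.65 m
Δh = 23.65 m = 77.58 ft

Δh ≈ 77.6 ft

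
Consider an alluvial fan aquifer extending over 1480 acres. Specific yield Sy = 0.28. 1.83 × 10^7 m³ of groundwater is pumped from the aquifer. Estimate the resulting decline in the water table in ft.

A = 1480 acres = 5.989 × 10^6 m²
Δh = ΔV / (Sy × A) = 1.83 × 10^7 m³ / (0.28 × 5.989 × 10^6 m²) = 10.91 m
Δh = 10.91 m = 35.8 ft

Δh ≈ 35.8 ft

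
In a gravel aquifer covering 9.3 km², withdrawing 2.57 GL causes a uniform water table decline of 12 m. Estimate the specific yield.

Sy ≈ 0.023

A = 9.3 km² = 9.3 × 10^6 m²
ΔV = 2.57 GL = 2.57 × 10^6 m³
Sy = ΔV / (A × Δh) = 2.57 × 10^6 m³ / (9.3 × 10^6 m² × 12 m) = 0.02303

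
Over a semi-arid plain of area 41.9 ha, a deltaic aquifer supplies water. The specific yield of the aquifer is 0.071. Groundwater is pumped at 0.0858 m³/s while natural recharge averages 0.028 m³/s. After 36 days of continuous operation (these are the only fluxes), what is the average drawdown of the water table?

Δh ≈ 6.04 m

A = 41.9 ha = 4.19 × 10^5 m²
Net abstraction = 0.0858 − 0.028 = 0.0578 m³/s
Q_net = 0.0578 m³/s = 4994 m³/d
ΔV = Q × t = 4994 m³/d × 36 d = 1.798 × 10^5 m³
Δh = ΔV / (Sy × A) = 1.798 × 10^5 / (0.071 × 4.19 × 10^5) = 6.043 m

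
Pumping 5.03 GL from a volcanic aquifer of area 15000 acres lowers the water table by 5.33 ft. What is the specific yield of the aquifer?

Sy ≈ 0.051

A = 15000 acres = 6.07 × 10^7 m²
Δh = 5.33 ft = 1.625 m
ΔV = 5.03 GL = 5.03 × 10^6 m³
Sy = ΔV / (A × Δh) = 5.03 × 10^6 m³ / (6.07 × 10^7 m² × 1.625 m) = 0.05101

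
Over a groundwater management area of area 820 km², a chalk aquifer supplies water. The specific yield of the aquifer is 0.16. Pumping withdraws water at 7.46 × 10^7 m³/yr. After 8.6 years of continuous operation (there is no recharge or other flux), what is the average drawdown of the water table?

A = 820 km² = 8.2 × 10^8 m²
Q = 7.46 × 10^7 m³/yr = 2.044 × 10^5 m³/d
t = 8.6 years = 3139 d
ΔV = Q × t = 2.044 × 10^5 m³/d × 3139 d = 6.416 × 10^8 m³
Δh = ΔV / (Sy × A) = 6.416 × 10^8 / (0.16 × 8.2 × 10^8) = 4.89 m

Δh ≈ 4.89 m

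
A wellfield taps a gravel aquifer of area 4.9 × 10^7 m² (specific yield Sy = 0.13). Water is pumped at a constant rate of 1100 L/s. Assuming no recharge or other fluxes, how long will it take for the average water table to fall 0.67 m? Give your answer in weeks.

ΔV = Sy × A × Δh = 0.13 × 4.9 × 10^7 × 0.67 = 4.268 × 10^6 m³
Q = 1100 L/s = 95040 m³/d
t = ΔV / Q = 4.268 × 10^6 m³ / 95040 m³/d = 44.91 d
t = 44.91 d ≈ 6.415 weeks

t ≈ 6.42 weeks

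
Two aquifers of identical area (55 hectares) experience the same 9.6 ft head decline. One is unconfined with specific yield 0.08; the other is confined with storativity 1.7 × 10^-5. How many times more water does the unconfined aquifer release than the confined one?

ΔV_u / ΔV_c ≈ 4710

A = 55 hectares = 5.5 × 10^5 m²
Δh = 9.6 ft = 2.926 m
Unconfined: ΔV_u = Sy × A × Δh = 0.08 × 5.5 × 10^5 × 2.926 = 1.287 × 10^5 m³
Confined: ΔV_c = S × A × Δh = 1.7 × 10^-5 × 5.5 × 10^5 × 2.926 = 27.36 m³
Ratio = ΔV_u / ΔV_c = Sy / S = 0.08 / 1.7 × 10^-5 = 4706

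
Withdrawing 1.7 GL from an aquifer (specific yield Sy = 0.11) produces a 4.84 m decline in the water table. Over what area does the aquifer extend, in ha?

ΔV = 1.7 GL = 1.7 × 10^6 m³
A = ΔV / (Sy × Δh) = 1.7 × 10^6 / (0.11 × 4.84) = 3.193 × 10^6 m²
A = 3.193 × 10^6 m² = 319.3 ha

A ≈ 319 ha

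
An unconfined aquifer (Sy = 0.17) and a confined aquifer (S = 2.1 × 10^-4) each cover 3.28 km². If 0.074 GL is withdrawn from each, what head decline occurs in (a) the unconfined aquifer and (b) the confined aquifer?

Δh_u ≈ 0.133 m; Δh_c ≈ 107 m

A = 3.28 km² = 3.28 × 10^6 m²
ΔV = 0.074 GL = 74000 m³
Unconfined: Δh_u = ΔV/(Sy·A) = 74000/(0.17 × 3.28 × 10^6) = 0.1327 m
Confined: Δh_c = ΔV/(S·A) = 74000/(2.1 × 10^-4 × 3.28 × 10^6) = 107.4 m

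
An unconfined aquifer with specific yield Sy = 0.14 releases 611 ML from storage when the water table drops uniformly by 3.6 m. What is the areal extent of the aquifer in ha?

A ≈ 121 ha

ΔV = 611 ML = 6.11 × 10^5 m³
A = ΔV / (Sy × Δh) = 6.11 × 10^5 / (0.14 × 3.6) = 1.212 × 10^6 m²
A = 1.212 × 10^6 m² = 121.2 ha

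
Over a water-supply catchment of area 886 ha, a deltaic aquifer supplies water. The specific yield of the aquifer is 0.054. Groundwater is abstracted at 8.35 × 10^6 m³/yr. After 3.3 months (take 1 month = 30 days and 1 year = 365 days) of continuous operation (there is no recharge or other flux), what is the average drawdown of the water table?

Δh ≈ 4.73 m

A = 886 ha = 8.86 × 10^6 m²
Q = 8.35 × 10^6 m³/yr = 22880 m³/d
t = 3.3 months = 99 d
ΔV = Q × t = 22880 m³/d × 99 d = 2.265 × 10^6 m³
Δh = ΔV / (Sy × A) = 2.265 × 10^6 / (0.054 × 8.86 × 10^6) = 4.734 m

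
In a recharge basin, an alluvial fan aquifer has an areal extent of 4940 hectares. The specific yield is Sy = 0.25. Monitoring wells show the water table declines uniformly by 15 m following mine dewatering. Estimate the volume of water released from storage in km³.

A = 4940 hectares = 4.94 × 10^7 m²
ΔV = Sy × A × Δh = 0.25 × 4.94 × 10^7 m² × 15 m = 1.853 × 10^8 m³
ΔV = 1.853 × 10^8 m³ = 0.1852 km³

ΔV ≈ 0.185 km³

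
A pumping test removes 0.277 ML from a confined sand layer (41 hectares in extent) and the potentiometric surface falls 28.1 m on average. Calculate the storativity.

S ≈ 2.4 × 10^-5

A = 41 hectares = 4.1 × 10^5 m²
ΔV = 0.277 ML = 277 m³
S = ΔV / (A × Δh) = 277 m³ / (4.1 × 10^5 m² × 28.1 m) = 2.404 × 10^-5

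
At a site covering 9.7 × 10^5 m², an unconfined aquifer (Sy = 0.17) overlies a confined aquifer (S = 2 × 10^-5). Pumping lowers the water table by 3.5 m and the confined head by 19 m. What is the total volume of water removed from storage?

ΔV ≈ 5.78 × 10^5 m³

Unconfined: ΔV_u = Sy × A × Δh_u = 0.17 × 9.7 × 10^5 × 3.5 = 5.771 × 10^5 m³
Confined: ΔV_c = S × A × Δh_c = 2 × 10^-5 × 9.7 × 10^5 × 19 = 368.6 m³
Total ΔV = 5.771 × 10^5 + 368.6 = 5.775 × 10^5 m³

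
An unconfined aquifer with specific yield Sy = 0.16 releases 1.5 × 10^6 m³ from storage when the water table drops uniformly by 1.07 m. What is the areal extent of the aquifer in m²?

A = ΔV / (Sy × Δh) = 1.5 × 10^6 / (0.16 × 1.07) = 8.762 × 10^6 m²

A ≈ 8.76 × 10^6 m²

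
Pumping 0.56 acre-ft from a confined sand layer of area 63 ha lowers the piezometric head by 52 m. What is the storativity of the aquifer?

A = 63 ha = 6.3 × 10^5 m²
ΔV = 0.56 acre-ft = 690.7 m³
S = ΔV / (A × Δh) = 690.7 m³ / (6.3 × 10^5 m² × 52 m) = 2.109 × 10^-5

S ≈ 2.1 × 10^-5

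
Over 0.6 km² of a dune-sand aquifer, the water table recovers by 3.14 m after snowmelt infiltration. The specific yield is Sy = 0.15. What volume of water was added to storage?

A = 0.6 km² = 6 × 10^5 m²
ΔV = Sy × A × Δh = 0.15 × 6 × 10^5 m² × 3.14 m = 2.826 × 10^5 m³

ΔV ≈ 2.83 × 10^5 m³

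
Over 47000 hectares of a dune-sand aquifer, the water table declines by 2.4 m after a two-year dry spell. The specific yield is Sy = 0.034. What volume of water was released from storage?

ΔV ≈ 3.84 × 10^7 m³

A = 47000 hectares = 4.7 × 10^8 m²
ΔV = Sy × A × Δh = 0.034 × 4.7 × 10^8 m² × 2.4 m = 3.835 × 10^7 m³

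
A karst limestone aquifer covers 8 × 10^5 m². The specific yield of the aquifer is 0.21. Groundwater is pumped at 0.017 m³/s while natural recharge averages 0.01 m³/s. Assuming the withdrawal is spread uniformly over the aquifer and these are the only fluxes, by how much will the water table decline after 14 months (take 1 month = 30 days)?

Δh ≈ 1.51 m

Net abstraction = 0.017 − 0.01 = 0.007 m³/s
Q_net = 0.007 m³/s = 604.8 m³/d
t = 14 months = 420 d
ΔV = Q × t = 604.8 m³/d × 420 d = 2.54 × 10^5 m³
Δh = ΔV / (Sy × A) = 2.54 × 10^5 / (0.21 × 8 × 10^5) = 1.512 m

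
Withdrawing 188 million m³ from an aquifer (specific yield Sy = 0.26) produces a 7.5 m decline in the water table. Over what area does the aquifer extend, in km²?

ΔV = 188 million m³ = 1.88 × 10^8 m³
A = ΔV / (Sy × Δh) = 1.88 × 10^8 / (0.26 × 7.5) = 9.641 × 10^7 m²
A = 9.641 × 10^7 m² = 96.41 km²

A ≈ 96.4 km²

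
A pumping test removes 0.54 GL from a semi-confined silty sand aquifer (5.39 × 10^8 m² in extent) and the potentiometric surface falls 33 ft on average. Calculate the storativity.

Δh = 33 ft = 10.06 m
ΔV = 0.54 GL = 5.4 × 10^5 m³
S = ΔV / (A × Δh) = 5.4 × 10^5 m³ / (5.39 × 10^8 m² × 10.06 m) = 9.96 × 10^-5

S ≈ 1 × 10^-4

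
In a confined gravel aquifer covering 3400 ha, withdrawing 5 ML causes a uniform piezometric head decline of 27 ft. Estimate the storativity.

A = 3400 ha = 3.4 × 10^7 m²
Δh = 27 ft = 8.23 m
ΔV = 5 ML = 5000 m³
S = ΔV / (A × Δh) = 5000 m³ / (3.4 × 10^7 m² × 8.23 m) = 1.787 × 10^-5

S ≈ 1.8 × 10^-5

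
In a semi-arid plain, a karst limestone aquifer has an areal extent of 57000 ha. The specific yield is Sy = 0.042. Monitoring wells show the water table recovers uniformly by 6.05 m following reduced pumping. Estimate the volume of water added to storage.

A = 57000 ha = 5.7 × 10^8 m²
ΔV = Sy × A × Δh = 0.042 × 5.7 × 10^8 m² × 6.05 m = 1.448 × 10^8 m³

ΔV ≈ 1.45 × 10^8 m³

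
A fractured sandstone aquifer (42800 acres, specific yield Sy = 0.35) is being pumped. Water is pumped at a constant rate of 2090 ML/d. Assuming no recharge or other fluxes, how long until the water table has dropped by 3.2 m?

A = 42800 acres = 1.732 × 10^8 m²
ΔV = Sy × A × Δh = 0.35 × 1.732 × 10^8 × 3.2 = 1.94 × 10^8 m³
Q = 2090 ML/d = 2.09 × 10^6 m³/d
t = ΔV / Q = 1.94 × 10^8 m³ / 2.09 × 10^6 m³/d = 92.82 d

t ≈ 92.8 days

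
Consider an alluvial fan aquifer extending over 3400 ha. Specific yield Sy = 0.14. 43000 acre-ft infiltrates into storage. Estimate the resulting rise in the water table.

A = 3400 ha = 3.4 × 10^7 m²
ΔV = 43000 acre-ft = 5.304 × 10^7 m³
Δh = ΔV / (Sy × A) = 5.304 × 10^7 m³ / (0.14 × 3.4 × 10^7 m²) = 11.14 m

Δh ≈ 11.1 m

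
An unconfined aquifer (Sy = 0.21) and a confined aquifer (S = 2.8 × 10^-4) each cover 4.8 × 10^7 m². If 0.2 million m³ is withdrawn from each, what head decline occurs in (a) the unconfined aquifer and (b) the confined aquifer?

Δh_u ≈ 0.0198 m; Δh_c ≈ 14.9 m

ΔV = 0.2 million m³ = 2 × 10^5 m³
Unconfined: Δh_u = ΔV/(Sy·A) = 2 × 10^5/(0.21 × 4.8 × 10^7) = 0.01984 m
Confined: Δh_c = ΔV/(S·A) = 2 × 10^5/(2.8 × 10^-4 × 4.8 × 10^7) = 14.88 m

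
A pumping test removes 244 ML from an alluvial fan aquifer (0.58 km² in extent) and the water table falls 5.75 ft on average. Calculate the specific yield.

Sy ≈ 0.24

A = 0.58 km² = 5.8 × 10^5 m²
Δh = 5.75 ft = 1.753 m
ΔV = 244 ML = 2.44 × 10^5 m³
Sy = ΔV / (A × Δh) = 2.44 × 10^5 m³ / (5.8 × 10^5 m² × 1.753 m) = 0.24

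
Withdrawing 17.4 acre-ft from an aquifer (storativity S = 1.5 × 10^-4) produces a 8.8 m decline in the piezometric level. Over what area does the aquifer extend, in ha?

ΔV = 17.4 acre-ft = 21460 m³
A = ΔV / (S × Δh) = 21460 / (1.5 × 10^-4 × 8.8) = 1.626 × 10^7 m²
A = 1.626 × 10^7 m² = 1626 ha

A ≈ 1630 ha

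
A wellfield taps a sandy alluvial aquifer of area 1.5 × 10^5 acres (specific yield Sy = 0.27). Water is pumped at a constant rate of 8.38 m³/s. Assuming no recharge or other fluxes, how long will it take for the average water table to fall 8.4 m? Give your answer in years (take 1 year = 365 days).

t ≈ 5.21 years

A = 1.5 × 10^5 acres = 6.07 × 10^8 m²
ΔV = Sy × A × Δh = 0.27 × 6.07 × 10^8 × 8.4 = 1.377 × 10^9 m³
Q = 8.38 m³/s = 7.24 × 10^5 m³/d
t = ΔV / Q = 1.377 × 10^9 m³ / 7.24 × 10^5 m³/d = 1901 d
t = 1901 d ≈ 5.21 years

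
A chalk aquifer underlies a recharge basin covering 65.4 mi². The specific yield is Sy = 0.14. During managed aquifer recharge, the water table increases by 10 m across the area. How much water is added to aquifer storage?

A = 65.4 mi² = 1.694 × 10^8 m²
ΔV = Sy × A × Δh = 0.14 × 1.694 × 10^8 m² × 10 m = 2.371 × 10^8 m³

ΔV ≈ 2.37 × 10^8 m³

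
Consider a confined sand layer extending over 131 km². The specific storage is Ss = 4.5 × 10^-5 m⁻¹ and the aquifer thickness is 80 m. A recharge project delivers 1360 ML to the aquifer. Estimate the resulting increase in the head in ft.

Δh ≈ 9.46 ft

S = Ss × b = 4.5 × 10^-5 m⁻¹ × 80 m = 3.6 × 10^-3
A = 131 km² = 1.31 × 10^8 m²
ΔV = 1360 ML = 1.36 × 10^6 m³
Δh = ΔV / (S × A) = 1.36 × 10^6 m³ / (0.0036 × 1.31 × 10^8 m²) = 2.884 m
Δh = 2.884 m = 9.461 ft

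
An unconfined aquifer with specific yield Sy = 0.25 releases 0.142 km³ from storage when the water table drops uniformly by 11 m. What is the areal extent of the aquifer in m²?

A ≈ 5.16 × 10^7 m²

ΔV = 0.142 km³ = 1.42 × 10^8 m³
A = ΔV / (Sy × Δh) = 1.42 × 10^8 / (0.25 × 11) = 5.164 × 10^7 m²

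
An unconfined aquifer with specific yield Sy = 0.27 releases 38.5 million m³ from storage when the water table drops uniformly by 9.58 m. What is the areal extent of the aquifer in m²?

ΔV = 38.5 million m³ = 3.85 × 10^7 m³
A = ΔV / (Sy × Δh) = 3.85 × 10^7 / (0.27 × 9.58) = 1.488 × 10^7 m²

A ≈ 1.49 × 10^7 m²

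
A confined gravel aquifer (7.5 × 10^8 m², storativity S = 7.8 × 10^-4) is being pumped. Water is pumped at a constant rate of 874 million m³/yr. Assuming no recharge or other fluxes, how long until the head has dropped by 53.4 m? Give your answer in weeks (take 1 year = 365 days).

t ≈ 1.86 weeks

ΔV = S × A × Δh = 7.8 × 10^-4 × 7.5 × 10^8 × 53.4 = 3.124 × 10^7 m³
Q = 874 million m³/yr = 2.395 × 10^6 m³/d
t = ΔV / Q = 3.124 × 10^7 m³ / 2.395 × 10^6 m³/d = 13.05 d
t = 13.05 d ≈ 1.864 weeks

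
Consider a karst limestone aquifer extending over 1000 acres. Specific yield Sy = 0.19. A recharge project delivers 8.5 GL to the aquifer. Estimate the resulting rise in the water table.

A = 1000 acres = 4.047 × 10^6 m²
ΔV = 8.5 GL = 8.5 × 10^6 m³
Δh = ΔV / (Sy × A) = 8.5 × 10^6 m³ / (0.19 × 4.047 × 10^6 m²) = 11.05 m

Δh ≈ 11.1 m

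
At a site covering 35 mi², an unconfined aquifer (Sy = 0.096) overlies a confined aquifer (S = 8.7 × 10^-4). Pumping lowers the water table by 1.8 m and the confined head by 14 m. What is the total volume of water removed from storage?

ΔV ≈ 1.68 × 10^7 m³

A = 35 mi² = 9.065 × 10^7 m²
Unconfined: ΔV_u = Sy × A × Δh_u = 0.096 × 9.065 × 10^7 × 1.8 = 1.566 × 10^7 m³
Confined: ΔV_c = S × A × Δh_c = 8.7 × 10^-4 × 9.065 × 10^7 × 14 = 1.104 × 10^6 m³
Total ΔV = 1.566 × 10^7 + 1.104 × 10^6 = 1.677 × 10^7 m³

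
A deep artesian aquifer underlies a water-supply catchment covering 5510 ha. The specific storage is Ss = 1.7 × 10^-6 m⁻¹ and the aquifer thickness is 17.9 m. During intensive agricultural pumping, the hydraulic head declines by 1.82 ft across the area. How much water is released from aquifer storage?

ΔV ≈ 930 m³

S = Ss × b = 1.7 × 10^-6 m⁻¹ × 17.9 m = 3.043 × 10^-5
A = 5510 ha = 5.51 × 10^7 m²
Δh = 1.82 ft = 0.5547 m
ΔV = S × A × Δh = 3.043 × 10^-5 × 5.51 × 10^7 m² × 0.5547 m = 930.1 m³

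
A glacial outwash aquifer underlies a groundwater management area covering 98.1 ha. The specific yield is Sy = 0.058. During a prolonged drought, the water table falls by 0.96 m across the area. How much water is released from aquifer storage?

ΔV ≈ 54600 m³

A = 98.1 ha = 9.81 × 10^5 m²
ΔV = Sy × A × Δh = 0.058 × 9.81 × 10^5 m² × 0.96 m = 54620 m³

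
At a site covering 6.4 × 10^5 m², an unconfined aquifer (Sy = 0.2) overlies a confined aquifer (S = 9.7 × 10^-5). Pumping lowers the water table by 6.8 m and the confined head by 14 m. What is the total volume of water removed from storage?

ΔV ≈ 8.71 × 10^5 m³

Unconfined: ΔV_u = Sy × A × Δh_u = 0.2 × 6.4 × 10^5 × 6.8 = 8.704 × 10^5 m³
Confined: ΔV_c = S × A × Δh_c = 9.7 × 10^-5 × 6.4 × 10^5 × 14 = 869.1 m³
Total ΔV = 8.704 × 10^5 + 869.1 = 8.713 × 10^5 m³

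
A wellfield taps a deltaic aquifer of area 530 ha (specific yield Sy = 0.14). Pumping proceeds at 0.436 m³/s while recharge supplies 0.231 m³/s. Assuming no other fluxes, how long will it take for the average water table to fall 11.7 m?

t ≈ 490 days

A = 530 ha = 5.3 × 10^6 m²
ΔV = Sy × A × Δh = 0.14 × 5.3 × 10^6 × 11.7 = 8.681 × 10^6 m³
Net withdrawal = 0.436 − 0.231 = 0.205 m³/s = 17710 m³/d
t = ΔV / Q = 8.681 × 10^6 m³ / 17710 m³/d = 490.1 d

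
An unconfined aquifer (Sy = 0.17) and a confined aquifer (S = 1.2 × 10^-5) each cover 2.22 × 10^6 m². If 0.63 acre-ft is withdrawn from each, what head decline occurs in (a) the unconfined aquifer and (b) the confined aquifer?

Δh_u ≈ 0.00206 m; Δh_c ≈ 29.2 m

ΔV = 0.63 acre-ft = 777.1 m³
Unconfined: Δh_u = ΔV/(Sy·A) = 777.1/(0.17 × 2.22 × 10^6) = 0.002059 m
Confined: Δh_c = ΔV/(S·A) = 777.1/(1.2 × 10^-5 × 2.22 × 10^6) = 29.17 m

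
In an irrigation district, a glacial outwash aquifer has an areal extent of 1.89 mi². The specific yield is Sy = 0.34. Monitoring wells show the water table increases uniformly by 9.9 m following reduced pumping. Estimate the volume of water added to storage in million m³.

A = 1.89 mi² = 4.895 × 10^6 m²
ΔV = Sy × A × Δh = 0.34 × 4.895 × 10^6 m² × 9.9 m = 1.648 × 10^7 m³
ΔV = 1.648 × 10^7 m³ = 16.48 million m³

ΔV ≈ 16.5 million m³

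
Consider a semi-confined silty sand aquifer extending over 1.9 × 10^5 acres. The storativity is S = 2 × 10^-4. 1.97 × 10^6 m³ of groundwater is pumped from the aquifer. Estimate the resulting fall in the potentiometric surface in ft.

Δh ≈ 42 ft

A = 1.9 × 10^5 acres = 7.689 × 10^8 m²
Δh = ΔV / (S × A) = 1.97 × 10^6 m³ / (2 × 10^-4 × 7.689 × 10^8 m²) = 12.81 m
Δh = 12.81 m = 42.03 ft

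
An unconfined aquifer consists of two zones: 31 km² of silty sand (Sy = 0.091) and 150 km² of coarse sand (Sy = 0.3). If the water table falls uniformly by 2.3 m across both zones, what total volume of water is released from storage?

A₁ = 31 km² = 3.1 × 10^7 m²; A₂ = 150 km² = 1.5 × 10^8 m²
ΔV₁ = 0.091 × 3.1 × 10^7 × 2.3 = 6.488 × 10^6 m³
ΔV₂ = 0.3 × 1.5 × 10^8 × 2.3 = 1.035 × 10^8 m³
ΔV = ΔV₁ + ΔV₂ = 1.1 × 10^8 m³

ΔV ≈ 1.1 × 10^8 m³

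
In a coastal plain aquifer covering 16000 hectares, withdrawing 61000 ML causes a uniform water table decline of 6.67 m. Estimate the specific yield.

Sy ≈ 0.057

A = 16000 hectares = 1.6 × 10^8 m²
ΔV = 61000 ML = 6.1 × 10^7 m³
Sy = ΔV / (A × Δh) = 6.1 × 10^7 m³ / (1.6 × 10^8 m² × 6.67 m) = 0.05716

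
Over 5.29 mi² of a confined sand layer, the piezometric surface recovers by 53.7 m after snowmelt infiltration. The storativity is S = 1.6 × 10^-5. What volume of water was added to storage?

A = 5.29 mi² = 1.37 × 10^7 m²
ΔV = S × A × Δh = 1.6 × 10^-5 × 1.37 × 10^7 m² × 53.7 m = 11770 m³

ΔV ≈ 11800 m³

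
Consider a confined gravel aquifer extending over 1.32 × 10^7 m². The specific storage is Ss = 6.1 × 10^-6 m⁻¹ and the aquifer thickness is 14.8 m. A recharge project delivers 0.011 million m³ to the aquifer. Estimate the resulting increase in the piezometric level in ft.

Δh ≈ 30.3 ft

S = Ss × b = 6.1 × 10^-6 m⁻¹ × 14.8 m = 9.028 × 10^-5
ΔV = 0.011 million m³ = 11000 m³
Δh = ΔV / (S × A) = 11000 m³ / (9.028 × 10^-5 × 1.32 × 10^7 m²) = 9.231 m
Δh = 9.231 m = 30.28 ft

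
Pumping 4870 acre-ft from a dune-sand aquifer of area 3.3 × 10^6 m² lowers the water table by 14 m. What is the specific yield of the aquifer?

Sy ≈ 0.13

ΔV = 4870 acre-ft = 6.007 × 10^6 m³
Sy = ΔV / (A × Δh) = 6.007 × 10^6 m³ / (3.3 × 10^6 m² × 14 m) = 0.13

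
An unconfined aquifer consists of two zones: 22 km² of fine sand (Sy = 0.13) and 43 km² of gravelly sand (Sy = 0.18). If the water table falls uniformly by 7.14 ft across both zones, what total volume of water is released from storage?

A₁ = 22 km² = 2.2 × 10^7 m²; A₂ = 43 km² = 4.3 × 10^7 m²
Δh = 7.14 ft = 2.176 m
ΔV₁ = 0.13 × 2.2 × 10^7 × 2.176 = 6.224 × 10^6 m³
ΔV₂ = 0.18 × 4.3 × 10^7 × 2.176 = 1.684 × 10^7 m³
ΔV = ΔV₁ + ΔV₂ = 2.307 × 10^7 m³

ΔV ≈ 2.31 × 10^7 m³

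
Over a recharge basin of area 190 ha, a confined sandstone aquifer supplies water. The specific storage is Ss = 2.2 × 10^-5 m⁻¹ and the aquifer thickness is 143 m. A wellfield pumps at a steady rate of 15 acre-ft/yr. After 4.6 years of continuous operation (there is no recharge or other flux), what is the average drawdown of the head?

S = Ss × b = 2.2 × 10^-5 m⁻¹ × 143 m = 3.146 × 10^-3
A = 190 ha = 1.9 × 10^6 m²
Q = 15 acre-ft/yr = 50.69 m³/d
t = 4.6 years = 1679 d
ΔV = Q × t = 50.69 m³/d × 1679 d = 85110 m³
Δh = ΔV / (S × A) = 85110 / (0.003146 × 1.9 × 10^6) = 14.24 m

Δh ≈ 14.2 m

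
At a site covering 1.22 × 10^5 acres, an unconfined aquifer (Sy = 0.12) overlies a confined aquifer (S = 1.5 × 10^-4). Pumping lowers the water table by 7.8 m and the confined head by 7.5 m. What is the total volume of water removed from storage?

A = 1.22 × 10^5 acres = 4.937 × 10^8 m²
Unconfined: ΔV_u = Sy × A × Δh_u = 0.12 × 4.937 × 10^8 × 7.8 = 4.621 × 10^8 m³
Confined: ΔV_c = S × A × Δh_c = 1.5 × 10^-4 × 4.937 × 10^8 × 7.5 = 5.554 × 10^5 m³
Total ΔV = 4.621 × 10^8 + 5.554 × 10^5 = 4.627 × 10^8 m³

ΔV ≈ 4.63 × 10^8 m³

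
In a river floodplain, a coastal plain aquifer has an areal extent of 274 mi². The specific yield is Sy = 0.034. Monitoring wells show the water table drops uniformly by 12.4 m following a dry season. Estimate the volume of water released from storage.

ΔV ≈ 2.99 × 10^8 m³

A = 274 mi² = 7.097 × 10^8 m²
ΔV = Sy × A × Δh = 0.034 × 7.097 × 10^8 m² × 12.4 m = 2.992 × 10^8 m³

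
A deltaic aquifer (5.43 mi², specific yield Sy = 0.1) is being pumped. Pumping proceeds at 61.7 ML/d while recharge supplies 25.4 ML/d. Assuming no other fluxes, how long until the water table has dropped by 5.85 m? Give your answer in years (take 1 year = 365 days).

t ≈ 0.621 years

A = 5.43 mi² = 1.406 × 10^7 m²
ΔV = Sy × A × Δh = 0.1 × 1.406 × 10^7 × 5.85 = 8.227 × 10^6 m³
Net withdrawal = 61.7 − 25.4 = 36.3 ML/d = 36300 m³/d
t = ΔV / Q = 8.227 × 10^6 m³ / 36300 m³/d = 226.6 d
t = 226.6 d ≈ 0.6209 years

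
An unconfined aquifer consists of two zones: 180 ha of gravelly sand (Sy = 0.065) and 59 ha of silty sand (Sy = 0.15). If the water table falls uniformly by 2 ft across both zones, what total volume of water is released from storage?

ΔV ≈ 1.25 × 10^5 m³

A₁ = 180 ha = 1.8 × 10^6 m²; A₂ = 59 ha = 5.9 × 10^5 m²
Δh = 2 ft = 0.6096 m
ΔV₁ = 0.065 × 1.8 × 10^6 × 0.6096 = 71320 m³
ΔV₂ = 0.15 × 5.9 × 10^5 × 0.6096 = 53950 m³
ΔV = ΔV₁ + ΔV₂ = 1.253 × 10^5 m³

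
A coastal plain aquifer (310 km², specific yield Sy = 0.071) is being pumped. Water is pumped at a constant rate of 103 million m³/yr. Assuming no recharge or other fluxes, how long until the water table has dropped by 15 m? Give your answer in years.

A = 310 km² = 3.1 × 10^8 m²
ΔV = Sy × A × Δh = 0.071 × 3.1 × 10^8 × 15 = 3.301 × 10^8 m³
Q = 103 million m³/yr = 2.822 × 10^5 m³/d
t = ΔV / Q = 3.301 × 10^8 m³ / 2.822 × 10^5 m³/d = 1170 d
t = 1170 d ≈ 3.205 years

t ≈ 3.21 years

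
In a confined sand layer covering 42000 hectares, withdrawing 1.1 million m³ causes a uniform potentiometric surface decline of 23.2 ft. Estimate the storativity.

S ≈ 3.7 × 10^-4

A = 42000 hectares = 4.2 × 10^8 m²
Δh = 23.2 ft = 7.071 m
ΔV = 1.1 million m³ = 1.1 × 10^6 m³
S = ΔV / (A × Δh) = 1.1 × 10^6 m³ / (4.2 × 10^8 m² × 7.071 m) = 3.704 × 10^-4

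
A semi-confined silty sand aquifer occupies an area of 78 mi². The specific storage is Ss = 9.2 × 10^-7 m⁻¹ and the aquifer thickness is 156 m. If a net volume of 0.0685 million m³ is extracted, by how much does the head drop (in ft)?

Δh ≈ 7.75 ft

S = Ss × b = 9.2 × 10^-7 m⁻¹ × 156 m = 1.435 × 10^-4
A = 78 mi² = 2.02 × 10^8 m²
ΔV = 0.0685 million m³ = 68500 m³
Δh = ΔV / (S × A) = 68500 m³ / (1.435 × 10^-4 × 2.02 × 10^8 m²) = 2.363 m
Δh = 2.363 m = 7.751 ft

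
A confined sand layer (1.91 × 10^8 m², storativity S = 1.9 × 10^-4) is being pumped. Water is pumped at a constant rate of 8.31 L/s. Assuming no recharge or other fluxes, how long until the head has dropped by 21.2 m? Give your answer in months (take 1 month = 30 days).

t ≈ 35.7 months

ΔV = S × A × Δh = 1.9 × 10^-4 × 1.91 × 10^8 × 21.2 = 7.693 × 10^5 m³
Q = 8.31 L/s = 718 m³/d
t = ΔV / Q = 7.693 × 10^5 m³ / 718 m³/d = 1072 d
t = 1072 d ≈ 35.72 months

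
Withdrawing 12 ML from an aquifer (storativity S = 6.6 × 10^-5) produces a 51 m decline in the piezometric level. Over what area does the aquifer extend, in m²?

A ≈ 3.57 × 10^6 m²

ΔV = 12 ML = 12000 m³
A = ΔV / (S × Δh) = 12000 / (6.6 × 10^-5 × 51) = 3.565 × 10^6 m²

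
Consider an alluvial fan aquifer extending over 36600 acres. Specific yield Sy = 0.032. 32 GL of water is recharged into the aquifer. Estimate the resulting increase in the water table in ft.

Δh ≈ 22.2 ft

A = 36600 acres = 1.481 × 10^8 m²
ΔV = 32 GL = 3.2 × 10^7 m³
Δh = ΔV / (Sy × A) = 3.2 × 10^7 m³ / (0.032 × 1.481 × 10^8 m²) = 6.752 m
Δh = 6.752 m = 22.15 ft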